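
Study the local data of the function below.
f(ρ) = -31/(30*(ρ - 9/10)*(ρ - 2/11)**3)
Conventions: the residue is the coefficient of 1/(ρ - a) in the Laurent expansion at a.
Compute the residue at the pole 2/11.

At the order-3 pole 2/11 set g(ρ) = (ρ - (2/11))^3*f(ρ) = -31/(30*(ρ - 9/10)).
Order-3 pole: residue = g''(a)/2; g''(2/11) = 8252200/1479117, so the residue is 4126100/1479117.

The residue is 4126100/1479117.


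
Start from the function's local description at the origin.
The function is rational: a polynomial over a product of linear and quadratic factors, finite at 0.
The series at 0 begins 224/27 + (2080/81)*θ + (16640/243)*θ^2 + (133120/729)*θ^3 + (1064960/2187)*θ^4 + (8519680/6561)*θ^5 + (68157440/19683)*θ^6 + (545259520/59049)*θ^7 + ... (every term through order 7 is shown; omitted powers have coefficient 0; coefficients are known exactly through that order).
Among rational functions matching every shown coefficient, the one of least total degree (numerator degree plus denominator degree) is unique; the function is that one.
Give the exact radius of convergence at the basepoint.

The radius of convergence is 3/8.

No rational of total degree below 2 reproduces all 8 coefficients; solving the [1/1] Pade equations on them gives f(θ) = (-4*θ/3 - 28/9)/(θ - 3/8), whose expansion matches every shown term.
Denominator factor (θ - 3/8): pole of order 1 at 3/8, modulus 3/8.
The radius of convergence is the smallest modulus among the singular points: 3/8.


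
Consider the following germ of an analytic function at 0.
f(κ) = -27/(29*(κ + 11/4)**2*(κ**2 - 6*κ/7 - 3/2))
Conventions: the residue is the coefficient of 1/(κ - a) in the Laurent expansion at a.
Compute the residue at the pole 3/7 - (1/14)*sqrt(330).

The factor κ**2 - 6*κ/7 - 3/2 splits as (κ - a)(κ - a') with a = 3/7 - (1/14)*sqrt(330), a' = 3/7 + (1/14)*sqrt(330). At the order-1 pole a set g(κ) = (κ - a)*f(κ) = [-27/(29*(κ + 11/4)**2)] / (κ - a').
Simple pole: residue = g(a) at a = 3/7 - (1/14)*sqrt(330), which is 1076544/25788221 + (4657464/1418352155)*sqrt(330).

The residue is 1076544/25788221 + (4657464/1418352155)*sqrt(330).


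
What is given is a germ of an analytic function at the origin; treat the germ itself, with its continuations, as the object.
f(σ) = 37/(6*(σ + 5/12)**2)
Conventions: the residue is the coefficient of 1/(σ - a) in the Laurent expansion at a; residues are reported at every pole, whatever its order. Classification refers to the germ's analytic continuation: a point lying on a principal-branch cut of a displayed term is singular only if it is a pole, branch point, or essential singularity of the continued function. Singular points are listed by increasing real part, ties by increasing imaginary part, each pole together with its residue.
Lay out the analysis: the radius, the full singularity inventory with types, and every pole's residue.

Radius of convergence at 0: 5/12.
At -5/12: a pole of order 2; residue 0.

Denominator factor (σ + 5/12)^2: pole of order 2 at -5/12, modulus 5/12.
The radius of convergence is the smallest modulus among the singular points: 5/12.
At the order-2 pole -5/12 set g(σ) = (σ - (-5/12))^2*f(σ) = 37/6.
Order-2 pole: residue = g'(a); g'(-5/12) = 0, so the residue is 0.


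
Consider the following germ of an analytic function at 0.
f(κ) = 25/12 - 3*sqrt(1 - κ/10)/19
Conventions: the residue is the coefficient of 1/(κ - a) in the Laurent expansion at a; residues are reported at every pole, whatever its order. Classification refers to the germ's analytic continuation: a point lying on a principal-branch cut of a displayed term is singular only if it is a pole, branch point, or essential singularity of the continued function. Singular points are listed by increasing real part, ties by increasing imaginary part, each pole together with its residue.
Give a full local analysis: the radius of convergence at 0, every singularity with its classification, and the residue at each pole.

Radius of convergence at 0: 10.
At 10: an algebraic (square-root) branch point.

Branch term (-3/19)*sqrt(1 - κ/(10)): its argument vanishes at κ = 10, a square-root branch point, modulus 10.
The radius of convergence is the smallest modulus among the singular points: 10.


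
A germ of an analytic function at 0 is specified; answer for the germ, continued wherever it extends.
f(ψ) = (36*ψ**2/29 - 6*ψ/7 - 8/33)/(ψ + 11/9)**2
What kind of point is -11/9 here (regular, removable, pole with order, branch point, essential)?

The point is a pole of order 2.

The denominator factor ψ + 11/9 vanishes at -11/9 and appears to the power 2; the numerator there equals 53450/20097, nonzero, and no other factor vanishes.
Hence a pole whose order is the multiplicity, 2.


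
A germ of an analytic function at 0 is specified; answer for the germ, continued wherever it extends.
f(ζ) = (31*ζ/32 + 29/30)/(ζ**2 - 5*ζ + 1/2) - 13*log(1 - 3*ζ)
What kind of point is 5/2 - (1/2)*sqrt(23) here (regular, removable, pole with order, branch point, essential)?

The point is a pole of order 1.

The denominator factor ζ**2 - 5*ζ + 1/2 vanishes at 5/2 - (1/2)*sqrt(23) and appears to the power 1; the numerator there equals 3253/960 - (31/64)*sqrt(23), nonzero, and no other factor vanishes.
The branch terms are analytic at this point.
Hence a pole whose order is the multiplicity, 1.


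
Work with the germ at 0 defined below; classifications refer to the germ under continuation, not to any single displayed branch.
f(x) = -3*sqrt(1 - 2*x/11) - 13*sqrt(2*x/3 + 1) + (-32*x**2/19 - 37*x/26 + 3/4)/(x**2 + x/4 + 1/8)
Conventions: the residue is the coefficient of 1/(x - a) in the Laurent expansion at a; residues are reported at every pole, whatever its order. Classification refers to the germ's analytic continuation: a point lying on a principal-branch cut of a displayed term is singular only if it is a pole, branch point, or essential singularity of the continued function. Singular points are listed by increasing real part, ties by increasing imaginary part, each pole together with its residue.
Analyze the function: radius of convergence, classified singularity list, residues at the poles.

Radius of convergence at 0: (1/4)*sqrt(2).
At -3/2: an algebraic (square-root) branch point.
At (-1/8) - ((1/8)*sqrt(7))*i: a pole of order 1; residue (-495/988) + ((613/988)*sqrt(7))*i.
At (-1/8) + ((1/8)*sqrt(7))*i: a pole of order 1; residue (-495/988) - ((613/988)*sqrt(7))*i.
At 11/2: an algebraic (square-root) branch point.

Denominator factor (x**2 + x/4 + 1/8): discriminant -7/16, complex-conjugate roots (-1/8) + ((1/8)*sqrt(7))*i and (-1/8) - ((1/8)*sqrt(7))*i; poles of order 1, moduli (1/4)*sqrt(2) and (1/4)*sqrt(2).
Branch term (-13)*sqrt(1 - x/(-3/2)): its argument vanishes at x = -3/2, a square-root branch point, modulus 3/2.
Branch term (-3)*sqrt(1 - x/(11/2)): its argument vanishes at x = 11/2, a square-root branch point, modulus 11/2.
The radius of convergence is the smallest modulus among the singular points: (1/4)*sqrt(2).
The branch terms are analytic at (-1/8) - ((1/8)*sqrt(7))*i and contribute nothing to the residue; only the rational part matters.
The factor x**2 + x/4 + 1/8 splits as (x - a)(x - a') with a = (-1/8) - ((1/8)*sqrt(7))*i, a' = (-1/8) + ((1/8)*sqrt(7))*i. At the order-1 pole a set g(x) = (x - a)*(rational part) = [-32*x**2/19 - 37*x/26 + 3/4] / (x - a').
Simple pole: residue = g(a) at a = (-1/8) - ((1/8)*sqrt(7))*i, which is (-495/988) + ((613/988)*sqrt(7))*i.
The branch terms are analytic at (-1/8) + ((1/8)*sqrt(7))*i and contribute nothing to the residue; only the rational part matters.
The factor x**2 + x/4 + 1/8 splits as (x - a)(x - a') with a = (-1/8) + ((1/8)*sqrt(7))*i, a' = (-1/8) - ((1/8)*sqrt(7))*i. At the order-1 pole a set g(x) = (x - a)*(rational part) = [-32*x**2/19 - 37*x/26 + 3/4] / (x - a').
Simple pole: residue = g(a) at a = (-1/8) + ((1/8)*sqrt(7))*i, which is (-495/988) - ((613/988)*sqrt(7))*i.
List the singular points by increasing real part (a conjugate pair: the negative imaginary part first).


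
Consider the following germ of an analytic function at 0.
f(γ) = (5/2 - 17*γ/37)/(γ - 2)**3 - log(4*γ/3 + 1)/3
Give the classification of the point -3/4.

The term (-1/3)*log(1 - γ/(-3/4)) has argument 1 - -3/4/(-3/4) = 0 at -3/4: a logarithmic (infinitely-sheeted) branch point; the remaining terms are analytic or single-valued there.

The point is a logarithmic branch point.


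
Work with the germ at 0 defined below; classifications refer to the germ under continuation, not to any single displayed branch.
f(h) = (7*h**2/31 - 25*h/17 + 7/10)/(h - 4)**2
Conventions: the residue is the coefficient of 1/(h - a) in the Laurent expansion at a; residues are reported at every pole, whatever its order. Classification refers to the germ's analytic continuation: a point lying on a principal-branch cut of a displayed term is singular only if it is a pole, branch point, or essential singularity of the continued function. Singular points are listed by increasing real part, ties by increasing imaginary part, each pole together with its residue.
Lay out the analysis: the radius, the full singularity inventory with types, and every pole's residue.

Radius of convergence at 0: 4.
At 4: a pole of order 2; residue 177/527.

Denominator factor (h - 4)^2: pole of order 2 at 4, modulus 4.
The radius of convergence is the smallest modulus among the singular points: 4.
At the order-2 pole 4 set g(h) = (h - (4))^2*f(h) = 7*h**2/31 - 25*h/17 + 7/10.
Order-2 pole: residue = g'(a); g'(4) = 177/527, so the residue is 177/527.


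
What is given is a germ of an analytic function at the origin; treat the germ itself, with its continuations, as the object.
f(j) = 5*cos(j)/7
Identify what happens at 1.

The point is a regular point.

There is no denominator, hence no pole anywhere.
The factor cos(j) is entire.
So the germ continues analytically to 1.


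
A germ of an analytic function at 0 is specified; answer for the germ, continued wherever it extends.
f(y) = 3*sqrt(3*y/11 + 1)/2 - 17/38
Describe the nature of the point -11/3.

The point is an algebraic (square-root) branch point.

The term (3/2)*sqrt(1 - y/(-11/3)) has argument 1 - -11/3/(-11/3) = 0 at -11/3: a square-root (algebraic, two-sheeted) branch point; the remaining terms are analytic or single-valued there.


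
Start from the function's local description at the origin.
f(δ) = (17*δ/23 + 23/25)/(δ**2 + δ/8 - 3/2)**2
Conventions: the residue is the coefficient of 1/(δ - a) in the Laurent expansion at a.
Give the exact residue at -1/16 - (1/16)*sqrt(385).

The factor δ**2 + δ/8 - 3/2 splits as (δ - a)(δ - a') with a = -1/16 - (1/16)*sqrt(385), a' = -1/16 + (1/16)*sqrt(385). At the order-2 pole a set g(δ) = (δ - a)^2*f(δ) = [17*δ/23 + 23/25] / (δ - a')^2.
Order-2 pole: residue = g'(a); g'(-1/16 - (1/16)*sqrt(385)) = (514496/85229375)*sqrt(385), so the residue is (514496/85229375)*sqrt(385).

The residue is (514496/85229375)*sqrt(385).


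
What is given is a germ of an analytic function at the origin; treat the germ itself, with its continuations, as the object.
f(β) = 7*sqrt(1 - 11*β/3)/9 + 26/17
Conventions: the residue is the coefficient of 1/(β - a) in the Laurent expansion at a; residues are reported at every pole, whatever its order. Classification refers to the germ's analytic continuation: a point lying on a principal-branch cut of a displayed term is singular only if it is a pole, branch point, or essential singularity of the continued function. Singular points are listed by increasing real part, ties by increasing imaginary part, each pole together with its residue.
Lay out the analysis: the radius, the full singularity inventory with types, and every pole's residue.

Branch term (7/9)*sqrt(1 - β/(3/11)): its argument vanishes at β = 3/11, a square-root branch point, modulus 3/11.
The radius of convergence is the smallest modulus among the singular points: 3/11.

Radius of convergence at 0: 3/11.
At 3/11: an algebraic (square-root) branch point.


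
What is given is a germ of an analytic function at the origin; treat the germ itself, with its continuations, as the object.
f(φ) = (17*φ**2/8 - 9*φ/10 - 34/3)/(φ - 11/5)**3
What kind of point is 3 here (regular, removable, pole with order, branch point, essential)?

The point is a regular point.

Denominator factors: φ - 11/5 = 4/5 at φ = 3 — none vanishes.
So the germ continues analytically to 3.


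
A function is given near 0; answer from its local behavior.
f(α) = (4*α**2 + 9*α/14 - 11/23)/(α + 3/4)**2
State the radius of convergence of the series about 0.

The radius of convergence is 3/4.

Denominator factor (α + 3/4)^2: pole of order 2 at -3/4, modulus 3/4.
The radius of convergence is the smallest modulus among the singular points: 3/4.


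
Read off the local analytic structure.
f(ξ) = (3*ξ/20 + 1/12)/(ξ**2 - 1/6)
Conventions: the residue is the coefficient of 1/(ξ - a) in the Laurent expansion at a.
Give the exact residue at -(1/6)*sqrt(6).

The residue is 3/40 - (1/24)*sqrt(6).

The factor ξ**2 - 1/6 splits as (ξ - a)(ξ - a') with a = -(1/6)*sqrt(6), a' = (1/6)*sqrt(6). At the order-1 pole a set g(ξ) = (ξ - a)*f(ξ) = [3*ξ/20 + 1/12] / (ξ - a').
Simple pole: residue = g(a) at a = -(1/6)*sqrt(6), which is 3/40 - (1/24)*sqrt(6).


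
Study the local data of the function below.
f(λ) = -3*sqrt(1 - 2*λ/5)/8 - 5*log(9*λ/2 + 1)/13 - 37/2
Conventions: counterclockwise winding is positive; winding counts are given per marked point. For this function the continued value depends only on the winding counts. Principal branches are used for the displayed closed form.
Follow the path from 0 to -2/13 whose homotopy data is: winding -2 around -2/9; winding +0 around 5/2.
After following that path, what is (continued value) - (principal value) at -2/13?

The rational part is single-valued and drops out of the difference; each branch term changes only by its own monodromy.
(-5/13)*log(1 - λ/(-2/9)): each positive loop around -2/9 adds 2*pi*i to the log, so winding -2 contributes (-5/13)*(-2)*2*pi*i = (20/13)*pi*i.
(-3/8)*sqrt(1 - λ/(5/2)): winding +0 is even, the square root returns to the same sheet, contribution 0.
Summing the contributions at λ = -2/13 gives (20/13)*pi*i.

Continued minus principal equals (20/13)*pi*i.


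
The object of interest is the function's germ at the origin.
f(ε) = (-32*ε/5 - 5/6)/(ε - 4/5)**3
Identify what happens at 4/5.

The denominator factor ε - 4/5 vanishes at 4/5 and appears to the power 3; the numerator there equals -893/150, nonzero, and no other factor vanishes.
Hence a pole whose order is the multiplicity, 3.

The point is a pole of order 3.


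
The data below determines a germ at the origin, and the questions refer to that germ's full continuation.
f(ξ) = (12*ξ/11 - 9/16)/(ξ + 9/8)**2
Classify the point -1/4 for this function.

The point is a regular point.

Denominator factors: ξ + 9/8 = 7/8 at ξ = -1/4 — none vanishes.
So the germ continues analytically to -1/4.


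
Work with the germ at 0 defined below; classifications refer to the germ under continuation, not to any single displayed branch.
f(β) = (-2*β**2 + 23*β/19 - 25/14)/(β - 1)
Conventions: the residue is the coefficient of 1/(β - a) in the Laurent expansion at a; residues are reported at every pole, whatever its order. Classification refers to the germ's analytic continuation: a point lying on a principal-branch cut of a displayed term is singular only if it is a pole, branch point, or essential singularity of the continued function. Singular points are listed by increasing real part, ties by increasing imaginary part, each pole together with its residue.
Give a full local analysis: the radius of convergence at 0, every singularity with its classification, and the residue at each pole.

Denominator factor (β - 1): pole of order 1 at 1, modulus 1.
The radius of convergence is the smallest modulus among the singular points: 1.
At the order-1 pole 1 set g(β) = (β - (1))*f(β) = -2*β**2 + 23*β/19 - 25/14.
Simple pole: residue = g(a) at a = 1, which is -685/266.

Radius of convergence at 0: 1.
At 1: a pole of order 1; residue -685/266.


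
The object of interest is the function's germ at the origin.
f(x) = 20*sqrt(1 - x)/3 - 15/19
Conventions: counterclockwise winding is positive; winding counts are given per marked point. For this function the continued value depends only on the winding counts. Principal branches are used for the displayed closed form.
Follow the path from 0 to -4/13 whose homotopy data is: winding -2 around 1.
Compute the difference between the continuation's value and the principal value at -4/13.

The rational part is single-valued and drops out of the difference; each branch term changes only by its own monodromy.
(20/3)*sqrt(1 - x/(1)): winding -2 is even, the square root returns to the same sheet, contribution 0.
Summing the contributions at x = -4/13 gives 0.

Continued minus principal equals 0.


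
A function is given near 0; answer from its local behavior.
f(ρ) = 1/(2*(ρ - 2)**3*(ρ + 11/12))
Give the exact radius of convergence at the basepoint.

The radius of convergence is 11/12.

Denominator factor (ρ + 11/12): pole of order 1 at -11/12, modulus 11/12.
Denominator factor (ρ - 2)^3: pole of order 3 at 2, modulus 2.
The radius of convergence is the smallest modulus among the singular points: 11/12.


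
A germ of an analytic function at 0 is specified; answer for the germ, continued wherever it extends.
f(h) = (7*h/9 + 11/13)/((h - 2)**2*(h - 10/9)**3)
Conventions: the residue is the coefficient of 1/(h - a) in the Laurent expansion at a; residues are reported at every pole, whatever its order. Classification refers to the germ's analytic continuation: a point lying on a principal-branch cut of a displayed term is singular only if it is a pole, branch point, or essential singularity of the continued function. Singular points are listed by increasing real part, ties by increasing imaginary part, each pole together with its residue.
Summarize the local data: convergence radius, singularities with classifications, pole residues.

Radius of convergence at 0: 10/9.
At 10/9: a pole of order 3; residue 555579/53248.
At 2: a pole of order 2; residue -555579/53248.

Denominator factor (h - 10/9)^3: pole of order 3 at 10/9, modulus 10/9.
Denominator factor (h - 2)^2: pole of order 2 at 2, modulus 2.
The radius of convergence is the smallest modulus among the singular points: 10/9.
At the order-3 pole 10/9 set g(h) = (h - (10/9))^3*f(h) = (7*h/9 + 11/13)/(h - 2)**2.
Order-3 pole: residue = g''(a)/2; g''(10/9) = 555579/26624, so the residue is 555579/53248.
At the order-2 pole 2 set g(h) = (h - (2))^2*f(h) = (7*h/9 + 11/13)/(h - 10/9)**3.
Order-2 pole: residue = g'(a); g'(2) = -555579/53248, so the residue is -555579/53248.
List the singular points by increasing real part (a conjugate pair: the negative imaginary part first).


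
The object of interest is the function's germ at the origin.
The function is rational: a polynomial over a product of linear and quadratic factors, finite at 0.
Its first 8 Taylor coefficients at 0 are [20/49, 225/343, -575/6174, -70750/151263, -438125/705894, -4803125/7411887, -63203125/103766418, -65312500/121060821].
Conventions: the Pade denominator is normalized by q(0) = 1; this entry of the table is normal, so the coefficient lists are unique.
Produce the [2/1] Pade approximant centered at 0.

Taylor coefficients needed (read off): a_0 = 20/49, a_1 = 225/343, a_2 = -575/6174, a_3 = -70750/151263.
Write the denominator as Q(y) = 1 + q1*y. Requiring Q*f - P = O(y^4) with deg P <= 2 kills the coefficients of y^3..y^3 in Q*f:
  y^3: a_3 + q1*a_2 = 0, i.e. -70750/151263 + (-575/6174)*q1 = 0.
Solving this linear system: q1 = -5660/1127.
The numerator is Q*f truncated at degree 2: P0 = a_0 = 20/49; P1 = a_1 + q1*a_0 = -76975/55223; P2 = a_2 + q1*a_1 = -23571025/6958098.

The Pade approximant has numerator coefficients [20/49, -76975/55223, -23571025/6958098]; denominator coefficients [1, -5660/1127].


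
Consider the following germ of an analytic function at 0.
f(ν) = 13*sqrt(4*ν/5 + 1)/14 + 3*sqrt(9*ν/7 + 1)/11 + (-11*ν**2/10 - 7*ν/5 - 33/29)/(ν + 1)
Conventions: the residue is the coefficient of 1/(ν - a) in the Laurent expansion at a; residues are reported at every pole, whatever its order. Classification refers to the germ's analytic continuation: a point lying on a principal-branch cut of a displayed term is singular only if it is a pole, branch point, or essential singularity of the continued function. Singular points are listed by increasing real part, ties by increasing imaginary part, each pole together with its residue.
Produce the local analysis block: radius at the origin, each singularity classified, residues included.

Radius of convergence at 0: 7/9.
At -5/4: an algebraic (square-root) branch point.
At -1: a pole of order 1; residue -243/290.
At -7/9: an algebraic (square-root) branch point.

Denominator factor (ν + 1): pole of order 1 at -1, modulus 1.
Branch term (3/11)*sqrt(1 - ν/(-7/9)): its argument vanishes at ν = -7/9, a square-root branch point, modulus 7/9.
Branch term (13/14)*sqrt(1 - ν/(-5/4)): its argument vanishes at ν = -5/4, a square-root branch point, modulus 5/4.
The radius of convergence is the smallest modulus among the singular points: 7/9.
The branch terms are analytic at -1 and contribute nothing to the residue; only the rational part matters.
At the order-1 pole -1 set g(ν) = (ν - (-1))*(rational part) = -11*ν**2/10 - 7*ν/5 - 33/29.
Simple pole: residue = g(a) at a = -1, which is -243/290.
List the singular points by increasing real part (a conjugate pair: the negative imaginary part first).


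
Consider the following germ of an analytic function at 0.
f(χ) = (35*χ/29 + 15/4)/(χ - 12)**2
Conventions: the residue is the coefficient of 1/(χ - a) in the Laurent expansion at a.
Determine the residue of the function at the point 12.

The residue is 35/29.

At the order-2 pole 12 set g(χ) = (χ - (12))^2*f(χ) = 35*χ/29 + 15/4.
Order-2 pole: residue = g'(a); g'(12) = 35/29, so the residue is 35/29.


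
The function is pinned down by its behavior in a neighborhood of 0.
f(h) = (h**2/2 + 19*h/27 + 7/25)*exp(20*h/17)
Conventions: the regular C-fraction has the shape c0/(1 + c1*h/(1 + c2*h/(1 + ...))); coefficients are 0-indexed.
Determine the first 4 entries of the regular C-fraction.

Taylor coefficients (expand at 0): a_0 = 7/25, a_1 = 2371/2295, a_2 = 23747/15606, a_3 = 152710/132651.
c0 = a_0 = 7/25. Peel one level at a time: if S = 1 + c*h/S' with S'(0) = 1, then c is the h-coefficient of S and S' = c*h/(S - 1).
S_1 = c0/f = 1 + (-11855/3213)*h + (168877475/20646738)*h^2 + ...; c1 = -11855/3213.
S_2 = c1*h/(S_1 - 1) = 1 + (33775495/15236046)*h + (6856492025/6498616996)*h^2 + ...; c2 = 33775495/15236046.
S_3 = c2*h/(S_2 - 1) = 1 + (-259175398545/544555550786)*h + ...; c3 = -259175398545/544555550786.

The regular C-fraction coefficients are [7/25, -11855/3213, 33775495/15236046, -259175398545/544555550786].


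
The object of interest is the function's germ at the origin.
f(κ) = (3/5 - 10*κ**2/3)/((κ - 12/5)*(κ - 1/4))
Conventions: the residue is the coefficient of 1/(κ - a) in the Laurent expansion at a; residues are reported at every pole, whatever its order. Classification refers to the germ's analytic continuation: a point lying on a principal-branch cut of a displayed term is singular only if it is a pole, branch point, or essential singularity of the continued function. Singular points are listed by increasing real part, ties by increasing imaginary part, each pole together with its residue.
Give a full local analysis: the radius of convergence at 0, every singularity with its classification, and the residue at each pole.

Denominator factor (κ - 1/4): pole of order 1 at 1/4, modulus 1/4.
Denominator factor (κ - 12/5): pole of order 1 at 12/5, modulus 12/5.
The radius of convergence is the smallest modulus among the singular points: 1/4.
At the order-1 pole 1/4 set g(κ) = (κ - (1/4))*f(κ) = (3/5 - 10*κ**2/3)/(κ - 12/5).
Simple pole: residue = g(a) at a = 1/4, which is -47/258.
At the order-1 pole 12/5 set g(κ) = (κ - (12/5))*f(κ) = (3/5 - 10*κ**2/3)/(κ - 1/4).
Simple pole: residue = g(a) at a = 12/5, which is -372/43.
List the singular points by increasing real part (a conjugate pair: the negative imaginary part first).

Radius of convergence at 0: 1/4.
At 1/4: a pole of order 1; residue -47/258.
At 12/5: a pole of order 1; residue -372/43.


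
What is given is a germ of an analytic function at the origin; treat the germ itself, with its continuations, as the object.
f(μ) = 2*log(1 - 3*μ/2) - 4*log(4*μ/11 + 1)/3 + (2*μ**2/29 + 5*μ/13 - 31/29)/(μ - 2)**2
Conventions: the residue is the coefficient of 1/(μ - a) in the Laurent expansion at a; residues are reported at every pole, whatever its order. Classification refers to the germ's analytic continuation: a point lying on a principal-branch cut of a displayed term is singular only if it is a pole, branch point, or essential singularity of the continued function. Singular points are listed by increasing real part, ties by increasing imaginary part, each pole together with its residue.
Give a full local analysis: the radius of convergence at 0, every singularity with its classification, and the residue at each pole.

Denominator factor (μ - 2)^2: pole of order 2 at 2, modulus 2.
Branch term (2)*log(1 - μ/(2/3)): its argument vanishes at μ = 2/3, a logarithmic branch point, modulus 2/3.
Branch term (-4/3)*log(1 - μ/(-11/4)): its argument vanishes at μ = -11/4, a logarithmic branch point, modulus 11/4.
The radius of convergence is the smallest modulus among the singular points: 2/3.
The branch terms are analytic at 2 and contribute nothing to the residue; only the rational part matters.
At the order-2 pole 2 set g(μ) = (μ - (2))^2*(rational part) = 2*μ**2/29 + 5*μ/13 - 31/29.
Order-2 pole: residue = g'(a); g'(2) = 249/377, so the residue is 249/377.
List the singular points by increasing real part (a conjugate pair: the negative imaginary part first).

Radius of convergence at 0: 2/3.
At -11/4: a logarithmic branch point.
At 2/3: a logarithmic branch point.
At 2: a pole of order 2; residue 249/377.


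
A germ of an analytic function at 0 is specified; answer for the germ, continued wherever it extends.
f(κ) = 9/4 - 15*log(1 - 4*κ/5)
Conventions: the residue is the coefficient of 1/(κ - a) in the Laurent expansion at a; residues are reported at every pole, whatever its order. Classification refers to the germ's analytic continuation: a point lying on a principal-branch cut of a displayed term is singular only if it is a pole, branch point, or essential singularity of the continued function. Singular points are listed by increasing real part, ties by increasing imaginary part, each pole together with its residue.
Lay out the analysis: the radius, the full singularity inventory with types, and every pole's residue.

Branch term (-15)*log(1 - κ/(5/4)): its argument vanishes at κ = 5/4, a logarithmic branch point, modulus 5/4.
The radius of convergence is the smallest modulus among the singular points: 5/4.

Radius of convergence at 0: 5/4.
At 5/4: a logarithmic branch point.


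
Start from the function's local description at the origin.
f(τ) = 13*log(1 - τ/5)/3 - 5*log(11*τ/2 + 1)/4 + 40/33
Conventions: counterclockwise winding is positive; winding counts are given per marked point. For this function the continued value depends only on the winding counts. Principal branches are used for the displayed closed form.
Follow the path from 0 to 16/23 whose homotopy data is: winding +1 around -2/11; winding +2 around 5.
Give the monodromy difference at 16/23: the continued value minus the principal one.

Continued minus principal equals (89/6)*pi*i.

The rational part is single-valued and drops out of the difference; each branch term changes only by its own monodromy.
(13/3)*log(1 - τ/(5)): each positive loop around 5 adds 2*pi*i to the log, so winding +2 contributes (13/3)*(2)*2*pi*i = (52/3)*pi*i.
(-5/4)*log(1 - τ/(-2/11)): each positive loop around -2/11 adds 2*pi*i to the log, so winding +1 contributes (-5/4)*(1)*2*pi*i = -(5/2)*pi*i.
Summing the contributions at τ = 16/23 gives (89/6)*pi*i.


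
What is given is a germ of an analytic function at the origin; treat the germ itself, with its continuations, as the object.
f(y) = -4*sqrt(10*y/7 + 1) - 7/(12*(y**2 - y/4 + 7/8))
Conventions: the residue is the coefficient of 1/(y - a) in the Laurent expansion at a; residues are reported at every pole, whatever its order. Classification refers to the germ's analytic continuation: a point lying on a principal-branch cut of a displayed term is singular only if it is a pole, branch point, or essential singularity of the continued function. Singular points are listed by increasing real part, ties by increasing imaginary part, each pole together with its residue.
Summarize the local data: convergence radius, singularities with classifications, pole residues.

Radius of convergence at 0: 7/10.
At -7/10: an algebraic (square-root) branch point.
At (1/8) - ((1/8)*sqrt(55))*i: a pole of order 1; residue -((7/165)*sqrt(55))*i.
At (1/8) + ((1/8)*sqrt(55))*i: a pole of order 1; residue ((7/165)*sqrt(55))*i.


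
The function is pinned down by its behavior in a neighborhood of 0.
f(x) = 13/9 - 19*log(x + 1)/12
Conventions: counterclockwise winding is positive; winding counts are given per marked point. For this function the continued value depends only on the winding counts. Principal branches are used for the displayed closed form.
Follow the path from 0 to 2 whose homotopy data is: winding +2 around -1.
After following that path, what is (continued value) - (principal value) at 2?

Continued minus principal equals -(19/3)*pi*i.

The rational part is single-valued and drops out of the difference; each branch term changes only by its own monodromy.
(-19/12)*log(1 - x/(-1)): each positive loop around -1 adds 2*pi*i to the log, so winding +2 contributes (-19/12)*(2)*2*pi*i = -(19/3)*pi*i.
Summing the contributions at x = 2 gives -(19/3)*pi*i.


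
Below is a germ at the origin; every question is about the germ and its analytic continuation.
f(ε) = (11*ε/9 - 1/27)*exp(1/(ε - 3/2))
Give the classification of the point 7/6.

The point is a regular point.

There is no denominator, hence no pole anywhere.
The essential point of exp(1/(ε - (3/2))) is 3/2, not 7/6.
So the germ continues analytically to 7/6.


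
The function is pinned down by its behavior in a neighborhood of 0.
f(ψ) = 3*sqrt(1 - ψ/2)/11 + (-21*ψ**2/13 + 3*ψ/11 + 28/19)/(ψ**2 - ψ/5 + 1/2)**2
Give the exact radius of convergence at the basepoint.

Denominator factor (ψ**2 - ψ/5 + 1/2)^2: discriminant -49/25, complex-conjugate roots (1/10) + (7/10)*i and (1/10) - (7/10)*i; poles of order 2, moduli (1/2)*sqrt(2) and (1/2)*sqrt(2).
Branch term (3/11)*sqrt(1 - ψ/(2)): its argument vanishes at ψ = 2, a square-root branch point, modulus 2.
The radius of convergence is the smallest modulus among the singular points: (1/2)*sqrt(2).

The radius of convergence is (1/2)*sqrt(2).


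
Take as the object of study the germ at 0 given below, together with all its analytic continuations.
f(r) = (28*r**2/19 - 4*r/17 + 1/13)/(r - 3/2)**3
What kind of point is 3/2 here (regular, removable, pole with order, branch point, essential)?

The point is a pole of order 3.

The denominator factor r - 3/2 vanishes at 3/2 and appears to the power 3; the numerator there equals 12764/4199, nonzero, and no other factor vanishes.
Hence a pole whose order is the multiplicity, 3.


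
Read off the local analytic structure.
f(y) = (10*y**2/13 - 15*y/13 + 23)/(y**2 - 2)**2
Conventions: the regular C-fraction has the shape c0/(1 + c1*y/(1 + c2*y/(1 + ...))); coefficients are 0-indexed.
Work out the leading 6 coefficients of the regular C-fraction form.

The regular C-fraction coefficients are [23/4, 15/299, 30722/1495, -1582308/76805, 26139895/1950969888, 22398104515/663995156832].

Taylor coefficients (expand at 0): a_0 = 23/4, a_1 = -15/52, a_2 = 309/52, a_3 = -15/52, a_4 = 937/208, a_5 = -45/208.
c0 = a_0 = 23/4. Peel one level at a time: if S = 1 + c*y/S' with S'(0) = 1, then c is the y-coefficient of S and S' = c*y/(S - 1).
S_1 = c0/f = 1 + (15/299)*y + (-92166/89401)*y^2 + ...; c1 = 15/299.
S_2 = c1*y/(S_1 - 1) = 1 + (30722/1495)*y + (10584/25)*y^2 + ...; c2 = 30722/1495.
S_3 = c2*y/(S_2 - 1) = 1 + (-1582308/76805)*y + (1563165721/5663047704)*y^2 + ...; c3 = -1582308/76805.
S_4 = c3*y/(S_3 - 1) = 1 + (26139895/1950969888)*y + (-7290575/16131032064)*y^2 + ...; c4 = 26139895/1950969888.
S_5 = c4*y/(S_4 - 1) = 1 + (22398104515/663995156832)*y + ...; c5 = 22398104515/663995156832.


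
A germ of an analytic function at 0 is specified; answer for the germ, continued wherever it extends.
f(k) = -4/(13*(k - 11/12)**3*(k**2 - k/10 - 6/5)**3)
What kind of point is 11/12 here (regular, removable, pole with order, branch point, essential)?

The point is a pole of order 3.

The denominator factor k - 11/12 vanishes at 11/12 and appears to the power 3; the numerator there equals -4/13, nonzero, and no other factor vanishes.
Hence a pole whose order is the multiplicity, 3.


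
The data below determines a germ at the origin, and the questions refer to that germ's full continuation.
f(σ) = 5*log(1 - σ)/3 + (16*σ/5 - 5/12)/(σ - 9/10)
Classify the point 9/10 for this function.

The point is a pole of order 1.

The denominator factor σ - 9/10 vanishes at 9/10 and appears to the power 1; the numerator there equals 739/300, nonzero, and no other factor vanishes.
The branch terms are analytic at this point.
Hence a pole whose order is the multiplicity, 1.


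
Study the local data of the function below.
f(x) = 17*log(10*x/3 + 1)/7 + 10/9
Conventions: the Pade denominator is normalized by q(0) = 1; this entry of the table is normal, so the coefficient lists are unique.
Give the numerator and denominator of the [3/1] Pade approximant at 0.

The Pade approximant has numerator coefficients [10/9, 685/63, 425/63, -2125/567]; denominator coefficients [1, 5/2].

Taylor coefficients needed (expand at 0): a_0 = 10/9, a_1 = 170/21, a_2 = -850/63, a_3 = 17000/567, a_4 = -42500/567.
Write the denominator as Q(x) = 1 + q1*x. Requiring Q*f - P = O(x^5) with deg P <= 3 kills the coefficients of x^4..x^4 in Q*f:
  x^4: a_4 + q1*a_3 = 0, i.e. -42500/567 + (17000/567)*q1 = 0.
Solving this linear system: q1 = 5/2.
The numerator is Q*f truncated at degree 3: P0 = a_0 = 10/9; P1 = a_1 + q1*a_0 = 685/63; P2 = a_2 + q1*a_1 = 425/63; P3 = a_3 + q1*a_2 = -2125/567.


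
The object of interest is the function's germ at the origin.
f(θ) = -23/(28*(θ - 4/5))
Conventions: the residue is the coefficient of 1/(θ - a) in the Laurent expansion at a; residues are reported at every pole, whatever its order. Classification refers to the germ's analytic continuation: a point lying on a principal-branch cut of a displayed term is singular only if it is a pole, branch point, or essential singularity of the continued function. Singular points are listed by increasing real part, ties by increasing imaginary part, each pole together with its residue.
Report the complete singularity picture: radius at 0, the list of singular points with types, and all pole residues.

Radius of convergence at 0: 4/5.
At 4/5: a pole of order 1; residue -23/28.

Denominator factor (θ - 4/5): pole of order 1 at 4/5, modulus 4/5.
The radius of convergence is the smallest modulus among the singular points: 4/5.
At the order-1 pole 4/5 set g(θ) = (θ - (4/5))*f(θ) = -23/28.
Simple pole: residue = g(a) at a = 4/5, which is -23/28.


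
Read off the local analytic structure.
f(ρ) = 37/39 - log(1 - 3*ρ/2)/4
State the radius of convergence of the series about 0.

The radius of convergence is 2/3.

Branch term (-1/4)*log(1 - ρ/(2/3)): its argument vanishes at ρ = 2/3, a logarithmic branch point, modulus 2/3.
The radius of convergence is the smallest modulus among the singular points: 2/3.


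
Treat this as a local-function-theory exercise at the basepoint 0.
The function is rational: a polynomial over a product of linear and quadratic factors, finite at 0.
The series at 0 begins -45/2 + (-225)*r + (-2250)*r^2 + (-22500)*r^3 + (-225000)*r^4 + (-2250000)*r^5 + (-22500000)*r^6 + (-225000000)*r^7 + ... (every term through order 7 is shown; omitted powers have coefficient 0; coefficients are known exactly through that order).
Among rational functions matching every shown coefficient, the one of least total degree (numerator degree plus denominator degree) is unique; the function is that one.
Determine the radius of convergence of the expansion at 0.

The radius of convergence is 1/10.

No rational of total degree below 1 reproduces all 8 coefficients; solving the [0/1] Pade equations on them gives f(r) = 9/(4*(r - 1/10)), whose expansion matches every shown term.
Denominator factor (r - 1/10): pole of order 1 at 1/10, modulus 1/10.
The radius of convergence is the smallest modulus among the singular points: 1/10.


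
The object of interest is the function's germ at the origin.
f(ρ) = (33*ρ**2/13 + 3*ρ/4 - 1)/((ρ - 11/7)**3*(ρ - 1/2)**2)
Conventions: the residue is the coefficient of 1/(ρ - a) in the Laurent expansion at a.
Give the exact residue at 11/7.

The residue is 591332/219375.

At the order-3 pole 11/7 set g(ρ) = (ρ - (11/7))^3*f(ρ) = (33*ρ**2/13 + 3*ρ/4 - 1)/(ρ - 1/2)**2.
Order-3 pole: residue = g''(a)/2; g''(11/7) = 1182664/219375, so the residue is 591332/219375.


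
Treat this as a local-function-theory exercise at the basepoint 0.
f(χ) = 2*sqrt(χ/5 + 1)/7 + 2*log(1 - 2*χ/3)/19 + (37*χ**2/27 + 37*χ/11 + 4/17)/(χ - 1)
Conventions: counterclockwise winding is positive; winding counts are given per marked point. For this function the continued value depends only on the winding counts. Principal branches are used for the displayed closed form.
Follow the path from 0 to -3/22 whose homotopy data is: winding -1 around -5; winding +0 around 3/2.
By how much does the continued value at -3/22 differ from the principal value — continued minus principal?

The rational part is single-valued and drops out of the difference; each branch term changes only by its own monodromy.
(2/19)*log(1 - χ/(3/2)): winding 0 around 3/2, so this term returns to its principal value, contribution 0.
(2/7)*sqrt(1 - χ/(-5)): winding -1 is odd, the square root flips sign, contributing -2*(2/7)*sqrt(1 - (-3/22)/(-5)) = -2*(2/7)*sqrt(107/110) = -(2/385)*sqrt(11770).
Summing the contributions at χ = -3/22 gives -(2/385)*sqrt(11770).

Continued minus principal equals -(2/385)*sqrt(11770).


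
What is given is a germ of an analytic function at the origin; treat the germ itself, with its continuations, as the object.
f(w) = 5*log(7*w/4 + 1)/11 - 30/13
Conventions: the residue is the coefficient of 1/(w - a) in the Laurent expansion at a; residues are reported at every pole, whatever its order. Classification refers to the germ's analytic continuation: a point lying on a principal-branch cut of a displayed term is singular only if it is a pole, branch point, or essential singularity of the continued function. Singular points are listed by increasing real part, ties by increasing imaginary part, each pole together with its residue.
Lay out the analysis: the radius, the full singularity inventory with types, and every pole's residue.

Radius of convergence at 0: 4/7.
At -4/7: a logarithmic branch point.

Branch term (5/11)*log(1 - w/(-4/7)): its argument vanishes at w = -4/7, a logarithmic branch point, modulus 4/7.
The radius of convergence is the smallest modulus among the singular points: 4/7.


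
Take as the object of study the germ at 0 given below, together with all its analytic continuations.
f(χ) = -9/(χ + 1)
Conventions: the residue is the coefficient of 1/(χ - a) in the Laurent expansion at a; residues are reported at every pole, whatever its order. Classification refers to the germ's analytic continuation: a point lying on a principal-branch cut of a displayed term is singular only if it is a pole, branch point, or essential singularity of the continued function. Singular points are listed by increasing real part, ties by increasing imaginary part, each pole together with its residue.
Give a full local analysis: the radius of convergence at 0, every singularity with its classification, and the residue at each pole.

Denominator factor (χ + 1): pole of order 1 at -1, modulus 1.
The radius of convergence is the smallest modulus among the singular points: 1.
At the order-1 pole -1 set g(χ) = (χ - (-1))*f(χ) = -9.
Simple pole: residue = g(a) at a = -1, which is -9.

Radius of convergence at 0: 1.
At -1: a pole of order 1; residue -9.
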